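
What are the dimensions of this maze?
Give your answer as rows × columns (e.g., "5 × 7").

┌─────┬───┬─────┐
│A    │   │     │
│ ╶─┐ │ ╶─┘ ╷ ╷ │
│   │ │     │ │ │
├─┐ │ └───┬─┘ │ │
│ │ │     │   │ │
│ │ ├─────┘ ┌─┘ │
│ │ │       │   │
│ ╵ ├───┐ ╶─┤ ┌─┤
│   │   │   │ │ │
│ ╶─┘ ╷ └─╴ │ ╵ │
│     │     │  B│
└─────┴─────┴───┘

Counting the maze dimensions:
Rows (vertical): 6
Columns (horizontal): 8
Dimensions: 6 × 8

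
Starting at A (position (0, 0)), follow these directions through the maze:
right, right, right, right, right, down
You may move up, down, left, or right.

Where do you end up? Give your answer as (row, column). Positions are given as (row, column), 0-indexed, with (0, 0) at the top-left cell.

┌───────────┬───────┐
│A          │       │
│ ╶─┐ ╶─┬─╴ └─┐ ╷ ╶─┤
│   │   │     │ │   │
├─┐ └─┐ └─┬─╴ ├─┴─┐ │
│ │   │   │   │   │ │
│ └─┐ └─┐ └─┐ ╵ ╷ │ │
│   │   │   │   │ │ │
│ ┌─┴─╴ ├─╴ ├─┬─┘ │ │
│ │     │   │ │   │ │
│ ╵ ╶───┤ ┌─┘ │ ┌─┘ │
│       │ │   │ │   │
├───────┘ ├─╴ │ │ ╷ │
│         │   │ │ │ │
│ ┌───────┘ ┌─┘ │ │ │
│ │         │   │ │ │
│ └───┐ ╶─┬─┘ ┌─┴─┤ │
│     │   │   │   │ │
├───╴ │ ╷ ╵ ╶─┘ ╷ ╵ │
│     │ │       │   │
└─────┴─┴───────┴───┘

Following directions step by step:
Start: (0, 0)
  right: (0, 0) → (0, 1)
  right: (0, 1) → (0, 2)
  right: (0, 2) → (0, 3)
  right: (0, 3) → (0, 4)
  right: (0, 4) → (0, 5)
  down: (0, 5) → (1, 5)
Final position: (1, 5)

Path taken:

┌───────────┬───────┐
│A → → → → ↓│       │
│ ╶─┐ ╶─┬─╴ └─┐ ╷ ╶─┤
│   │   │  B  │ │   │
├─┐ └─┐ └─┬─╴ ├─┴─┐ │
│ │   │   │   │   │ │
│ └─┐ └─┐ └─┐ ╵ ╷ │ │
│   │   │   │   │ │ │
│ ┌─┴─╴ ├─╴ ├─┬─┘ │ │
│ │     │   │ │   │ │
│ ╵ ╶───┤ ┌─┘ │ ┌─┘ │
│       │ │   │ │   │
├───────┘ ├─╴ │ │ ╷ │
│         │   │ │ │ │
│ ┌───────┘ ┌─┘ │ │ │
│ │         │   │ │ │
│ └───┐ ╶─┬─┘ ┌─┴─┤ │
│     │   │   │   │ │
├───╴ │ ╷ ╵ ╶─┘ ╷ ╵ │
│     │ │       │   │
└─────┴─┴───────┴───┘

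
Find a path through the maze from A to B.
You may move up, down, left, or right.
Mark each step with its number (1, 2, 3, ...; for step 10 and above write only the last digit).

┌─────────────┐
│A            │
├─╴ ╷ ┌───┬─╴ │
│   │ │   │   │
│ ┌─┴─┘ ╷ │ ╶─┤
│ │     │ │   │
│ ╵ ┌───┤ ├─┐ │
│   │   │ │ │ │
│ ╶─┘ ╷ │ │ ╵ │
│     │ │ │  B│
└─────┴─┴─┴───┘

Finding the shortest path through the maze:
Path length: 12 steps
Directions: right → right → right → right → right → right → down → left → down → right → down → down

Solution:

┌─────────────┐
│A 1 2 3 4 5 6│
├─╴ ╷ ┌───┬─╴ │
│   │ │   │8 7│
│ ┌─┴─┘ ╷ │ ╶─┤
│ │     │ │9 0│
│ ╵ ┌───┤ ├─┐ │
│   │   │ │ │1│
│ ╶─┘ ╷ │ │ ╵ │
│     │ │ │  B│
└─────┴─┴─┴───┘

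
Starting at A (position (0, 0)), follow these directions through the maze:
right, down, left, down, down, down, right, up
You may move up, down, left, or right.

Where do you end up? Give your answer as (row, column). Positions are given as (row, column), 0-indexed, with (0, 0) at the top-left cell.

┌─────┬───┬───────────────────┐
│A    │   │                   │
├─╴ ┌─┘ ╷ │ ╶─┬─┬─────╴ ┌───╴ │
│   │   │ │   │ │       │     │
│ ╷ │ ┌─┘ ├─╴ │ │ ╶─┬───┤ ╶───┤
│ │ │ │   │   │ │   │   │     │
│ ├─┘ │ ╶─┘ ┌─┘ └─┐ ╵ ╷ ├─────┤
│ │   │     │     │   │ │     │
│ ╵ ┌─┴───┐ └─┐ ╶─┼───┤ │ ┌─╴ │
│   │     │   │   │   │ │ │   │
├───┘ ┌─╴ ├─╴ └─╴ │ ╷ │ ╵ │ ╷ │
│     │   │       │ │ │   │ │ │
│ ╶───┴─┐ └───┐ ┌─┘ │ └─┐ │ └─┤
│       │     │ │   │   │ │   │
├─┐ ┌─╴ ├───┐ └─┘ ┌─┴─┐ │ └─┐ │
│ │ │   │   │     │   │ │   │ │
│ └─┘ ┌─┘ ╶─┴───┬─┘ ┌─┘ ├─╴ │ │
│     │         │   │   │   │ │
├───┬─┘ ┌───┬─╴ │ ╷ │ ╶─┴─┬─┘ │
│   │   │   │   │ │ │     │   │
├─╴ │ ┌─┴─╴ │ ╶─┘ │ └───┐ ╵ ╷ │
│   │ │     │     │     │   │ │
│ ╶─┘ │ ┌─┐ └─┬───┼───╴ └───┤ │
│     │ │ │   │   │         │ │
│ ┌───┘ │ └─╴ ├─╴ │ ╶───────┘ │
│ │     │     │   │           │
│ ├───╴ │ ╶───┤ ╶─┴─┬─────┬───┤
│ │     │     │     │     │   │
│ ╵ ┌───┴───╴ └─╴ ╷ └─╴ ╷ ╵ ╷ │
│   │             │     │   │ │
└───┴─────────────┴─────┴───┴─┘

Following directions step by step:
Start: (0, 0)
  right: (0, 0) → (0, 1)
  down: (0, 1) → (1, 1)
  left: (1, 1) → (1, 0)
  down: (1, 0) → (2, 0)
  down: (2, 0) → (3, 0)
  down: (3, 0) → (4, 0)
  right: (4, 0) → (4, 1)
  up: (4, 1) → (3, 1)
Final position: (3, 1)

Path taken:

┌─────┬───┬───────────────────┐
│A ↓  │   │                   │
├─╴ ┌─┘ ╷ │ ╶─┬─┬─────╴ ┌───╴ │
│↓ ↲│   │ │   │ │       │     │
│ ╷ │ ┌─┘ ├─╴ │ │ ╶─┬───┤ ╶───┤
│↓│ │ │   │   │ │   │   │     │
│ ├─┘ │ ╶─┘ ┌─┘ └─┐ ╵ ╷ ├─────┤
│↓│B  │     │     │   │ │     │
│ ╵ ┌─┴───┐ └─┐ ╶─┼───┤ │ ┌─╴ │
│↳ ↑│     │   │   │   │ │ │   │
├───┘ ┌─╴ ├─╴ └─╴ │ ╷ │ ╵ │ ╷ │
│     │   │       │ │ │   │ │ │
│ ╶───┴─┐ └───┐ ┌─┘ │ └─┐ │ └─┤
│       │     │ │   │   │ │   │
├─┐ ┌─╴ ├───┐ └─┘ ┌─┴─┐ │ └─┐ │
│ │ │   │   │     │   │ │   │ │
│ └─┘ ┌─┘ ╶─┴───┬─┘ ┌─┘ ├─╴ │ │
│     │         │   │   │   │ │
├───┬─┘ ┌───┬─╴ │ ╷ │ ╶─┴─┬─┘ │
│   │   │   │   │ │ │     │   │
├─╴ │ ┌─┴─╴ │ ╶─┘ │ └───┐ ╵ ╷ │
│   │ │     │     │     │   │ │
│ ╶─┘ │ ┌─┐ └─┬───┼───╴ └───┤ │
│     │ │ │   │   │         │ │
│ ┌───┘ │ └─╴ ├─╴ │ ╶───────┘ │
│ │     │     │   │           │
│ ├───╴ │ ╶───┤ ╶─┴─┬─────┬───┤
│ │     │     │     │     │   │
│ ╵ ┌───┴───╴ └─╴ ╷ └─╴ ╷ ╵ ╷ │
│   │             │     │   │ │
└───┴─────────────┴─────┴───┴─┘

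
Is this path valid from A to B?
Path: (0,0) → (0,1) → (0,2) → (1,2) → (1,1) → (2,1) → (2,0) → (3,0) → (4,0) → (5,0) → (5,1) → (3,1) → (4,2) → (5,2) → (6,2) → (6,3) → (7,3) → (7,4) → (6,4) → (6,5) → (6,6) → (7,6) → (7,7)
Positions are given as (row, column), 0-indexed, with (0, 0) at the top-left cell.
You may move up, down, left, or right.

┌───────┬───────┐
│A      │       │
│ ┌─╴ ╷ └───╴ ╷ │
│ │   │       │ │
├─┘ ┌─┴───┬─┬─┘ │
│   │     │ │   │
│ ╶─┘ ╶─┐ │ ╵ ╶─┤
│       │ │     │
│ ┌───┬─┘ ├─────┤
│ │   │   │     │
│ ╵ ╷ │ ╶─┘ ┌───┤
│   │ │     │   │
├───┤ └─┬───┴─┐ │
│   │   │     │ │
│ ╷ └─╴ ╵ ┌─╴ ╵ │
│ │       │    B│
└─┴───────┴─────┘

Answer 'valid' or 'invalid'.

Checking path validity:
Result: Invalid move at step 11: cannot move from (5, 1) to (3, 1).

invalid

Correct solution:

┌───────┬───────┐
│A → ↓  │       │
│ ┌─╴ ╷ └───╴ ╷ │
│ │↓ ↲│       │ │
├─┘ ┌─┴───┬─┬─┘ │
│↓ ↲│     │ │   │
│ ╶─┘ ╶─┐ │ ╵ ╶─┤
│↓      │ │     │
│ ┌───┬─┘ ├─────┤
│↓│↱ ↓│   │     │
│ ╵ ╷ │ ╶─┘ ┌───┤
│↳ ↑│↓│     │   │
├───┤ └─┬───┴─┐ │
│   │↳ ↓│↱ → ↓│ │
│ ╷ └─╴ ╵ ┌─╴ ╵ │
│ │    ↳ ↑│  ↳ B│
└─┴───────┴─────┘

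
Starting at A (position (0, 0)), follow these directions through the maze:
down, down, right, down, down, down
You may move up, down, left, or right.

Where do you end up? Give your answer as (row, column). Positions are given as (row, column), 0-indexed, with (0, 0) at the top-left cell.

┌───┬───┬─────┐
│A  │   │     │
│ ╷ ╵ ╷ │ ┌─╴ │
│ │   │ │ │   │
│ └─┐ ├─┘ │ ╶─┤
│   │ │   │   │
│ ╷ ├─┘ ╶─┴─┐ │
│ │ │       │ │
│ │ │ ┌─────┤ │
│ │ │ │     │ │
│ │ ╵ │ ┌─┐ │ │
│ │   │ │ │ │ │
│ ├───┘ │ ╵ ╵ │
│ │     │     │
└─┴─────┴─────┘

Following directions step by step:
Start: (0, 0)
  down: (0, 0) → (1, 0)
  down: (1, 0) → (2, 0)
  right: (2, 0) → (2, 1)
  down: (2, 1) → (3, 1)
  down: (3, 1) → (4, 1)
  down: (4, 1) → (5, 1)
Final position: (5, 1)

Path taken:

┌───┬───┬─────┐
│A  │   │     │
│ ╷ ╵ ╷ │ ┌─╴ │
│↓│   │ │ │   │
│ └─┐ ├─┘ │ ╶─┤
│↳ ↓│ │   │   │
│ ╷ ├─┘ ╶─┴─┐ │
│ │↓│       │ │
│ │ │ ┌─────┤ │
│ │↓│ │     │ │
│ │ ╵ │ ┌─┐ │ │
│ │B  │ │ │ │ │
│ ├───┘ │ ╵ ╵ │
│ │     │     │
└─┴─────┴─────┘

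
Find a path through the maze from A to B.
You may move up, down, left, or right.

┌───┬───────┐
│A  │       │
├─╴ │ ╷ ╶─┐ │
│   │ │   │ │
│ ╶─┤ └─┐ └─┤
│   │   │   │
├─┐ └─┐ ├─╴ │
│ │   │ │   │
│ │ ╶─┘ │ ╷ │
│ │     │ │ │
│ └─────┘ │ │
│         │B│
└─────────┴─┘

Finding the shortest path through the maze:
Path length: 22 steps
Directions: right → down → left → down → right → down → down → right → right → up → up → left → up → up → right → down → right → down → right → down → down → down

Solution:

┌───┬───────┐
│A ↓│↱ ↓    │
├─╴ │ ╷ ╶─┐ │
│↓ ↲│↑│↳ ↓│ │
│ ╶─┤ └─┐ └─┤
│↳ ↓│↑ ↰│↳ ↓│
├─┐ └─┐ ├─╴ │
│ │↓  │↑│  ↓│
│ │ ╶─┘ │ ╷ │
│ │↳ → ↑│ │↓│
│ └─────┘ │ │
│         │B│
└─────────┴─┘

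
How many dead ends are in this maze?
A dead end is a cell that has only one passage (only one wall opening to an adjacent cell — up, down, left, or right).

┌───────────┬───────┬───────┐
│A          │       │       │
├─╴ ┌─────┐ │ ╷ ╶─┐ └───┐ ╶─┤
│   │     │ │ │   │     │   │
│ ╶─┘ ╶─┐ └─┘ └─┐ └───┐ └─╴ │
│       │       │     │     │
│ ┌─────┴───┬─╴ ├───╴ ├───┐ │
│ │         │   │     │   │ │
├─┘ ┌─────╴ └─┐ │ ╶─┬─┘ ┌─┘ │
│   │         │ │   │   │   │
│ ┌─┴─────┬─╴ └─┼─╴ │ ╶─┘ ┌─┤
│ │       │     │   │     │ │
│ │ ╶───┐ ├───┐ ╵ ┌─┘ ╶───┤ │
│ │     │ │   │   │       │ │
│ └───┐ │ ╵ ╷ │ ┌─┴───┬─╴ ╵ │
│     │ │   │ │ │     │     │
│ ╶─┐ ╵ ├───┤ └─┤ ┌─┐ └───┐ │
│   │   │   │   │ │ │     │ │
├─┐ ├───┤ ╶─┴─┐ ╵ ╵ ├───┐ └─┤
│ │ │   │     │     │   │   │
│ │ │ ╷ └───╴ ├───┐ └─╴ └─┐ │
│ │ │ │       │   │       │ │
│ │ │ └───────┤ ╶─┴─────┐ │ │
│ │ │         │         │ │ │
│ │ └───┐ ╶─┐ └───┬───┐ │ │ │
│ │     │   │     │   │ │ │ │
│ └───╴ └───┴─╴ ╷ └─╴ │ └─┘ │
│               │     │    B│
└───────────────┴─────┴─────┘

Checking each cell for number of passages:

Dead ends found at positions:
  (0, 0)
  (0, 10)
  (0, 13)
  (1, 5)
  (2, 3)
  (3, 0)
  (3, 6)
  (3, 12)
  (4, 2)
  (4, 7)
  (5, 5)
  (5, 13)
  (6, 9)
  (7, 7)
  (7, 11)
  (8, 5)
  (8, 9)
  (8, 13)
  (9, 0)
  (9, 10)
  (10, 8)
  (12, 5)
  (12, 9)
  (12, 12)
Total dead ends: 24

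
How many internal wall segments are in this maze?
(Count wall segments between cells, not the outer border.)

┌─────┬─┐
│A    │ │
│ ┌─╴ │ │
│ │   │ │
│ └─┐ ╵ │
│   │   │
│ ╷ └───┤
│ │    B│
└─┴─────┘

Counting internal wall segments:
Total internal walls: 9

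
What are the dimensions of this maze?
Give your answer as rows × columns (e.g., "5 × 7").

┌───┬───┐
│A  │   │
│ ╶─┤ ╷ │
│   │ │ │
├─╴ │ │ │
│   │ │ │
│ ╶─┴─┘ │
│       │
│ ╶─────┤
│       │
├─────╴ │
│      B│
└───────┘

Counting the maze dimensions:
Rows (vertical): 6
Columns (horizontal): 4
Dimensions: 6 × 4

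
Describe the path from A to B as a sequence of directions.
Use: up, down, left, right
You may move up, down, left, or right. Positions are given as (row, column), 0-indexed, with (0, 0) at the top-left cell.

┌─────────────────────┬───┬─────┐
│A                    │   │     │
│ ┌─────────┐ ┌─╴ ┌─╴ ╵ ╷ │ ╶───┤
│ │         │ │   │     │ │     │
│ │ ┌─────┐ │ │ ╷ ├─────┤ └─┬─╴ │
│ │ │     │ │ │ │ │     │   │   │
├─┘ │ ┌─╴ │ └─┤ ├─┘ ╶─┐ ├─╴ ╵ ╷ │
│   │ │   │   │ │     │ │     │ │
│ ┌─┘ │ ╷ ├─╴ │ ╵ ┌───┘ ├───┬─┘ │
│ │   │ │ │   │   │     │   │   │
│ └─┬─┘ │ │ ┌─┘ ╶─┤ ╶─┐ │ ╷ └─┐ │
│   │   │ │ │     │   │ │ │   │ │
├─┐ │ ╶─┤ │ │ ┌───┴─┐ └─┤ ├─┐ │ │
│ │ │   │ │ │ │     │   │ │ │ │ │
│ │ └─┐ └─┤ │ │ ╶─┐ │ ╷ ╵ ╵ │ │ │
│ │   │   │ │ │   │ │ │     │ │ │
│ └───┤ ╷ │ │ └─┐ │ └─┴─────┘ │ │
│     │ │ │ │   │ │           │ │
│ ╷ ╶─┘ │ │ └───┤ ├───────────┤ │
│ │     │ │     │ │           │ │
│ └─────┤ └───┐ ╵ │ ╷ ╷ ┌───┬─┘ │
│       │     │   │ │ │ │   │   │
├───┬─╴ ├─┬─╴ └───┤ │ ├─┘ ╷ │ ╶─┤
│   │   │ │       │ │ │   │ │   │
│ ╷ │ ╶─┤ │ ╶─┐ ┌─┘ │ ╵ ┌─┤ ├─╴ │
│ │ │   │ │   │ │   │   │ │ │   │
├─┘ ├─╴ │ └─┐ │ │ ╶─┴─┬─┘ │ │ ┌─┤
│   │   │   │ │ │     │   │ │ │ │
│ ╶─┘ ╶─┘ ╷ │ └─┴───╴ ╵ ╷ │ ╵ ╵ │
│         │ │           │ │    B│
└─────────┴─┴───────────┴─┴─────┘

Finding the path and converting it to directions:
Path through cells: (0,0) → (0,1) → (0,2) → (0,3) → (0,4) → (0,5) → (0,6) → (0,7) → (0,8) → (0,9) → (0,10) → (1,10) → (1,11) → (0,11) → (0,12) → (1,12) → (2,12) → (2,13) → (3,13) → (3,14) → (2,14) → (2,15) → (3,15) → (4,15) → (5,15) → (6,15) → (7,15) → (8,15) → (9,15) → (10,15) → (10,14) → (11,14) → (11,15) → (12,15) → (12,14) → (13,14) → (14,14) → (14,15)
Directions: right, right, right, right, right, right, right, right, right, right, down, right, up, right, down, down, right, down, right, up, right, down, down, down, down, down, down, down, down, left, down, right, down, left, down, down, right

Solution:

┌─────────────────────┬───┬─────┐
│A → → → → → → → → → ↓│↱ ↓│     │
│ ┌─────────┐ ┌─╴ ┌─╴ ╵ ╷ │ ╶───┤
│ │         │ │   │  ↳ ↑│↓│     │
│ │ ┌─────┐ │ │ ╷ ├─────┤ └─┬─╴ │
│ │ │     │ │ │ │ │     │↳ ↓│↱ ↓│
├─┘ │ ┌─╴ │ └─┤ ├─┘ ╶─┐ ├─╴ ╵ ╷ │
│   │ │   │   │ │     │ │  ↳ ↑│↓│
│ ┌─┘ │ ╷ ├─╴ │ ╵ ┌───┘ ├───┬─┘ │
│ │   │ │ │   │   │     │   │  ↓│
│ └─┬─┘ │ │ ┌─┘ ╶─┤ ╶─┐ │ ╷ └─┐ │
│   │   │ │ │     │   │ │ │   │↓│
├─┐ │ ╶─┤ │ │ ┌───┴─┐ └─┤ ├─┐ │ │
│ │ │   │ │ │ │     │   │ │ │ │↓│
│ │ └─┐ └─┤ │ │ ╶─┐ │ ╷ ╵ ╵ │ │ │
│ │   │   │ │ │   │ │ │     │ │↓│
│ └───┤ ╷ │ │ └─┐ │ └─┴─────┘ │ │
│     │ │ │ │   │ │           │↓│
│ ╷ ╶─┘ │ │ └───┤ ├───────────┤ │
│ │     │ │     │ │           │↓│
│ └─────┤ └───┐ ╵ │ ╷ ╷ ┌───┬─┘ │
│       │     │   │ │ │ │   │↓ ↲│
├───┬─╴ ├─┬─╴ └───┤ │ ├─┘ ╷ │ ╶─┤
│   │   │ │       │ │ │   │ │↳ ↓│
│ ╷ │ ╶─┤ │ ╶─┐ ┌─┘ │ ╵ ┌─┤ ├─╴ │
│ │ │   │ │   │ │   │   │ │ │↓ ↲│
├─┘ ├─╴ │ └─┐ │ │ ╶─┴─┬─┘ │ │ ┌─┤
│   │   │   │ │ │     │   │ │↓│ │
│ ╶─┘ ╶─┘ ╷ │ └─┴───╴ ╵ ╷ │ ╵ ╵ │
│         │ │           │ │  ↳ B│
└─────────┴─┴───────────┴─┴─────┘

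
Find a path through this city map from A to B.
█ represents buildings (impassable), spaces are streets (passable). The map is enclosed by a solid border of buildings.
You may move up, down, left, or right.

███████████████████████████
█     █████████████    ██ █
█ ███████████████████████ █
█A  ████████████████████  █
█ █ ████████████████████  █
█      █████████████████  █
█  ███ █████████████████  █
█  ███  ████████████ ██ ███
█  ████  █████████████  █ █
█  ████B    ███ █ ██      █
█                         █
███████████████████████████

Finding the shortest path from A to B:
Movement: cardinal only
Path length: 12 steps
Directions: down → down → right → right → right → right → right → down → down → right → down → down

Solution:

███████████████████████████
█     █████████████    ██ █
█ ███████████████████████ █
█A  ████████████████████  █
█↓█ ████████████████████  █
█↳→→→→↓█████████████████  █
█  ███↓█████████████████  █
█  ███↳↓████████████ ██ ███
█  ████↓ █████████████  █ █
█  ████B    ███ █ ██      █
█                         █
███████████████████████████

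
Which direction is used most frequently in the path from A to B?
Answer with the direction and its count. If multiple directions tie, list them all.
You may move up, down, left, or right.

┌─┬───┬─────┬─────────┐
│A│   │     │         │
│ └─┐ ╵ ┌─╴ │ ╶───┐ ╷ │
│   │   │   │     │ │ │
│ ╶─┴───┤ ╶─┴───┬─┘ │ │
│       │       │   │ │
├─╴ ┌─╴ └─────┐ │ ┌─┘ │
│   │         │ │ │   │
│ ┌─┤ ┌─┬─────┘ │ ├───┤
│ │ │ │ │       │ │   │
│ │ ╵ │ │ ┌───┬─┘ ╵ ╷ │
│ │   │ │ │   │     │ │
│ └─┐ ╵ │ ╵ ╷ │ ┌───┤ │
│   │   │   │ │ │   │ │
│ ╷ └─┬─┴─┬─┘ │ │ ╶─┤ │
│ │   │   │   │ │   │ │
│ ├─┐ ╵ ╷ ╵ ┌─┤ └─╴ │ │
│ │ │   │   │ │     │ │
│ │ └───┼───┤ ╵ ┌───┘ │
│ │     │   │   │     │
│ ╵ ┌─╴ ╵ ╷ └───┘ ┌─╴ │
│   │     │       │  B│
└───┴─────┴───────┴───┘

Directions: down, down, right, down, left, down, down, down, down, down, down, down, right, up, right, right, down, right, up, right, down, right, right, right, up, right, right, down
Counts: {'down': 13, 'right': 11, 'left': 1, 'up': 3}
Most common: down (13 times)

Solution:

┌─┬───┬─────┬─────────┐
│A│   │     │         │
│ └─┐ ╵ ┌─╴ │ ╶───┐ ╷ │
│↓  │   │   │     │ │ │
│ ╶─┴───┤ ╶─┴───┬─┘ │ │
│↳ ↓    │       │   │ │
├─╴ ┌─╴ └─────┐ │ ┌─┘ │
│↓ ↲│         │ │ │   │
│ ┌─┤ ┌─┬─────┘ │ ├───┤
│↓│ │ │ │       │ │   │
│ │ ╵ │ │ ┌───┬─┘ ╵ ╷ │
│↓│   │ │ │   │     │ │
│ └─┐ ╵ │ ╵ ╷ │ ┌───┤ │
│↓  │   │   │ │ │   │ │
│ ╷ └─┬─┴─┬─┘ │ │ ╶─┤ │
│↓│   │   │   │ │   │ │
│ ├─┐ ╵ ╷ ╵ ┌─┤ └─╴ │ │
│↓│ │   │   │ │     │ │
│ │ └───┼───┤ ╵ ┌───┘ │
│↓│↱ → ↓│↱ ↓│   │↱ → ↓│
│ ╵ ┌─╴ ╵ ╷ └───┘ ┌─╴ │
│↳ ↑│  ↳ ↑│↳ → → ↑│  B│
└───┴─────┴───────┴───┘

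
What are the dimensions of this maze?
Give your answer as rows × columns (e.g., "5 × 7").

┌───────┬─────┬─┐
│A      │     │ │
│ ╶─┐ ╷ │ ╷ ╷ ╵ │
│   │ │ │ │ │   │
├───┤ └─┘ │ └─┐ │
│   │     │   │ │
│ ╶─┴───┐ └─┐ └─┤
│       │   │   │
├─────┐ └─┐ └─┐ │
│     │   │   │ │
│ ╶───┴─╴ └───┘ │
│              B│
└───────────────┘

Counting the maze dimensions:
Rows (vertical): 6
Columns (horizontal): 8
Dimensions: 6 × 8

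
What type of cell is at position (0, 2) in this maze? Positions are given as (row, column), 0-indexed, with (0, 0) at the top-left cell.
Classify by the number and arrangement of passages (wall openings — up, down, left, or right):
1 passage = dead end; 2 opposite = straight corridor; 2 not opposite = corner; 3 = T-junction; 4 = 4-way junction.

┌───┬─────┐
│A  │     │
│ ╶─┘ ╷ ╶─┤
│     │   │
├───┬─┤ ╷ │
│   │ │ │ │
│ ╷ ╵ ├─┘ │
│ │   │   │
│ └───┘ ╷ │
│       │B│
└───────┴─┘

Checking cell at (0, 2):
Number of passages: 2
Cell type: corner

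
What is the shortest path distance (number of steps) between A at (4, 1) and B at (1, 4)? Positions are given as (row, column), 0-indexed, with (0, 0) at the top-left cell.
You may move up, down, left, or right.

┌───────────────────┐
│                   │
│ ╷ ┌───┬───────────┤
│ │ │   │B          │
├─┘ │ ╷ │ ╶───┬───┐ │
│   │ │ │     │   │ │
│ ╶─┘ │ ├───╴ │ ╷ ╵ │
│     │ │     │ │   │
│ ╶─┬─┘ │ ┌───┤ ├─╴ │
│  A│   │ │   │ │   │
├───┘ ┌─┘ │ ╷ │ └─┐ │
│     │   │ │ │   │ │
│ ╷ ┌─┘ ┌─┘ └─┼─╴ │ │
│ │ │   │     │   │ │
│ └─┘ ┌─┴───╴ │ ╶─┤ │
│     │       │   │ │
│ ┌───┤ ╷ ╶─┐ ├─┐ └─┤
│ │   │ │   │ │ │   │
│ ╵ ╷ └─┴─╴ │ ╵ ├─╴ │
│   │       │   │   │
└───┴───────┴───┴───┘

Finding path from (4, 1) to (1, 4):
Path: (4,1) → (4,0) → (3,0) → (3,1) → (3,2) → (2,2) → (1,2) → (1,3) → (2,3) → (3,3) → (4,3) → (4,2) → (5,2) → (5,1) → (5,0) → (6,0) → (7,0) → (7,1) → (7,2) → (6,2) → (6,3) → (5,3) → (5,4) → (4,4) → (3,4) → (3,5) → (3,6) → (2,6) → (2,5) → (2,4) → (1,4)
Distance: 30 steps

Solution:

┌───────────────────┐
│                   │
│ ╷ ┌───┬───────────┤
│ │ │↱ ↓│B          │
├─┘ │ ╷ │ ╶───┬───┐ │
│   │↑│↓│↑ ← ↰│   │ │
│ ╶─┘ │ ├───╴ │ ╷ ╵ │
│↱ → ↑│↓│↱ → ↑│ │   │
│ ╶─┬─┘ │ ┌───┤ ├─╴ │
│↑ A│↓ ↲│↑│   │ │   │
├───┘ ┌─┘ │ ╷ │ └─┐ │
│↓ ← ↲│↱ ↑│ │ │   │ │
│ ╷ ┌─┘ ┌─┘ └─┼─╴ │ │
│↓│ │↱ ↑│     │   │ │
│ └─┘ ┌─┴───╴ │ ╶─┤ │
│↳ → ↑│       │   │ │
│ ┌───┤ ╷ ╶─┐ ├─┐ └─┤
│ │   │ │   │ │ │   │
│ ╵ ╷ └─┴─╴ │ ╵ ├─╴ │
│   │       │   │   │
└───┴───────┴───┴───┘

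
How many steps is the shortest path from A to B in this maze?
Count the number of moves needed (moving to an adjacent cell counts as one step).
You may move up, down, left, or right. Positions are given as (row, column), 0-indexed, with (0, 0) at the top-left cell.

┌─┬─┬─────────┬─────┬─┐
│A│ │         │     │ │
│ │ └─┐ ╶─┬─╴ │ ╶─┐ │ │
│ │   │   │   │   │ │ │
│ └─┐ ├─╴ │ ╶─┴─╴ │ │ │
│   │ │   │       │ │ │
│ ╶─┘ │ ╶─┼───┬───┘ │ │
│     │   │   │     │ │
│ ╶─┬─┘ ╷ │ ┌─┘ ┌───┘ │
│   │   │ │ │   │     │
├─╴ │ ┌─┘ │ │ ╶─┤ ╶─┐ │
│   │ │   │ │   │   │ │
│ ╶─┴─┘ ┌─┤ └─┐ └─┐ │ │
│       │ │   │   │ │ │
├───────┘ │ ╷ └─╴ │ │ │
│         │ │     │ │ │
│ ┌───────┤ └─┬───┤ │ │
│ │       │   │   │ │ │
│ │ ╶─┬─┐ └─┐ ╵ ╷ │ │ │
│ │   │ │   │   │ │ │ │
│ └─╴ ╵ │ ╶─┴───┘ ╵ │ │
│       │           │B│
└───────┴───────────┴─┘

Using BFS to find shortest path:
Start: (0, 0), End: (10, 10)
Path found:
(0,0) → (1,0) → (2,0) → (3,0) → (4,0) → (4,1) → (5,1) → (5,0) → (6,0) → (6,1) → (6,2) → (6,3) → (5,3) → (5,4) → (4,4) → (3,4) → (3,3) → (2,3) → (2,4) → (1,4) → (1,3) → (0,3) → (0,4) → (0,5) → (0,6) → (1,6) → (1,5) → (2,5) → (2,6) → (2,7) → (2,8) → (1,8) → (1,7) → (0,7) → (0,8) → (0,9) → (1,9) → (2,9) → (3,9) → (3,8) → (3,7) → (4,7) → (4,6) → (5,6) → (5,7) → (6,7) → (6,8) → (7,8) → (7,7) → (7,6) → (6,6) → (6,5) → (7,5) → (8,5) → (8,6) → (9,6) → (9,7) → (8,7) → (8,8) → (9,8) → (10,8) → (10,9) → (9,9) → (8,9) → (7,9) → (6,9) → (5,9) → (5,8) → (4,8) → (4,9) → (4,10) → (5,10) → (6,10) → (7,10) → (8,10) → (9,10) → (10,10)
Number of steps: 76

Solution:

┌─┬─┬─────────┬─────┬─┐
│A│ │  ↱ → → ↓│↱ → ↓│ │
│ │ └─┐ ╶─┬─╴ │ ╶─┐ │ │
│↓│   │↑ ↰│↓ ↲│↑ ↰│↓│ │
│ └─┐ ├─╴ │ ╶─┴─╴ │ │ │
│↓  │ │↱ ↑│↳ → → ↑│↓│ │
│ ╶─┘ │ ╶─┼───┬───┘ │ │
│↓    │↑ ↰│   │↓ ← ↲│ │
│ ╶─┬─┘ ╷ │ ┌─┘ ┌───┘ │
│↳ ↓│   │↑│ │↓ ↲│↱ → ↓│
├─╴ │ ┌─┘ │ │ ╶─┤ ╶─┐ │
│↓ ↲│ │↱ ↑│ │↳ ↓│↑ ↰│↓│
│ ╶─┴─┘ ┌─┤ └─┐ └─┐ │ │
│↳ → → ↑│ │↓ ↰│↳ ↓│↑│↓│
├───────┘ │ ╷ └─╴ │ │ │
│         │↓│↑ ← ↲│↑│↓│
│ ┌───────┤ └─┬───┤ │ │
│ │       │↳ ↓│↱ ↓│↑│↓│
│ │ ╶─┬─┐ └─┐ ╵ ╷ │ │ │
│ │   │ │   │↳ ↑│↓│↑│↓│
│ └─╴ ╵ │ ╶─┴───┘ ╵ │ │
│       │        ↳ ↑│B│
└───────┴───────────┴─┘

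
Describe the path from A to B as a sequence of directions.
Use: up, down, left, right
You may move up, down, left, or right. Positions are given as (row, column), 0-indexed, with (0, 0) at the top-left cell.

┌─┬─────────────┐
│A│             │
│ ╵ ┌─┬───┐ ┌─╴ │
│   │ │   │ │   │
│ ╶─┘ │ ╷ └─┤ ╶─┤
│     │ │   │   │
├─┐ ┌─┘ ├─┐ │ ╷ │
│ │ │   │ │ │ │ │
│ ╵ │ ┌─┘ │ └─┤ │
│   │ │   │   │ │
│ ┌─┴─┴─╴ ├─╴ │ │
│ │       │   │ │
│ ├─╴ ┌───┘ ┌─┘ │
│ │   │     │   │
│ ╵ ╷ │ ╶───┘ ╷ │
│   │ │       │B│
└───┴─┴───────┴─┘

Finding the path and converting it to directions:
Path through cells: (0,0) → (1,0) → (1,1) → (0,1) → (0,2) → (0,3) → (0,4) → (0,5) → (0,6) → (0,7) → (1,7) → (1,6) → (2,6) → (2,7) → (3,7) → (4,7) → (5,7) → (6,7) → (7,7)
Directions: down, right, up, right, right, right, right, right, right, down, left, down, right, down, down, down, down, down

Solution:

┌─┬─────────────┐
│A│↱ → → → → → ↓│
│ ╵ ┌─┬───┐ ┌─╴ │
│↳ ↑│ │   │ │↓ ↲│
│ ╶─┘ │ ╷ └─┤ ╶─┤
│     │ │   │↳ ↓│
├─┐ ┌─┘ ├─┐ │ ╷ │
│ │ │   │ │ │ │↓│
│ ╵ │ ┌─┘ │ └─┤ │
│   │ │   │   │↓│
│ ┌─┴─┴─╴ ├─╴ │ │
│ │       │   │↓│
│ ├─╴ ┌───┘ ┌─┘ │
│ │   │     │  ↓│
│ ╵ ╷ │ ╶───┘ ╷ │
│   │ │       │B│
└───┴─┴───────┴─┘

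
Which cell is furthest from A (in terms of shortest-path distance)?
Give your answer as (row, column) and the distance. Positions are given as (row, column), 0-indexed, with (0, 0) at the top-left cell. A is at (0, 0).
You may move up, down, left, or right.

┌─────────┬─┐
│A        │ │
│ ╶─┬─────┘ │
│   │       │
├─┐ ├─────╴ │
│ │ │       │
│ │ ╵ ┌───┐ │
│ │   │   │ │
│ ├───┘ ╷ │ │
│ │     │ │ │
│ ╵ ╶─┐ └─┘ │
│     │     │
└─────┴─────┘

Computing BFS distances from A to all cells:
Furthest cell: (2, 0)
Distance: 22 steps

Path from A to the furthest cell:

┌─────────┬─┐
│A        │ │
│ ╶─┬─────┘ │
│↳ ↓│       │
├─┐ ├─────╴ │
│B│↓│↱ → → ↓│
│ │ ╵ ┌───┐ │
│↑│↳ ↑│   │↓│
│ ├───┘ ╷ │ │
│↑│↓ ← ↰│ │↓│
│ ╵ ╶─┐ └─┘ │
│↑ ↲  │↑ ← ↲│
└─────┴─────┘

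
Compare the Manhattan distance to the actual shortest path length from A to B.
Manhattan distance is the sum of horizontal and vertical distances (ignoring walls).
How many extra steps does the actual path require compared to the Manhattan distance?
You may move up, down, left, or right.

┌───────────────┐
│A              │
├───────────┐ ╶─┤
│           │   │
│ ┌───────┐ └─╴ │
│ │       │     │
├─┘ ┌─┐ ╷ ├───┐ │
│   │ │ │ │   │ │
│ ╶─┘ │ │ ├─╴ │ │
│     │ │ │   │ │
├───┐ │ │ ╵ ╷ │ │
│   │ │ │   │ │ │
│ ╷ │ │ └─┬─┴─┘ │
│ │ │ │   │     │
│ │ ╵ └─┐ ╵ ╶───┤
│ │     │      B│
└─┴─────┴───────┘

Manhattan distance: |7 - 0| + |7 - 0| = 14
Actual path length: 18
Extra steps: 18 - 14 = 4

Solution:

┌───────────────┐
│A → → → → → ↓  │
├───────────┐ ╶─┤
│           │↳ ↓│
│ ┌───────┐ └─╴ │
│ │       │    ↓│
├─┘ ┌─┐ ╷ ├───┐ │
│   │ │ │ │   │↓│
│ ╶─┘ │ │ ├─╴ │ │
│     │ │ │   │↓│
├───┐ │ │ ╵ ╷ │ │
│   │ │ │   │ │↓│
│ ╷ │ │ └─┬─┴─┘ │
│ │ │ │   │↓ ← ↲│
│ │ ╵ └─┐ ╵ ╶───┤
│ │     │  ↳ → B│
└─┴─────┴───────┘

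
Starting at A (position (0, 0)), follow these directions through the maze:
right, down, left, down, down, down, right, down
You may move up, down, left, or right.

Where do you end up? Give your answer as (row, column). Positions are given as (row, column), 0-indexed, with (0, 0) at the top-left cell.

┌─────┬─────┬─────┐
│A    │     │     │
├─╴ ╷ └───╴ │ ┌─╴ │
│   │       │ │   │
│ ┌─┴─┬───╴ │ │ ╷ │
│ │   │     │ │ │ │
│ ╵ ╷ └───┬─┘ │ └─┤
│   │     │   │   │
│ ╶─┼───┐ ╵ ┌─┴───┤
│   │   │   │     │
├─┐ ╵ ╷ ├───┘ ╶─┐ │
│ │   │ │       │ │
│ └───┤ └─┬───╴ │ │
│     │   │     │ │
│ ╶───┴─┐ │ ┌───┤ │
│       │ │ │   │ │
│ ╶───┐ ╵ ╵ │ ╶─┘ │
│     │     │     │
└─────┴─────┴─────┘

Following directions step by step:
Start: (0, 0)
  right: (0, 0) → (0, 1)
  down: (0, 1) → (1, 1)
  left: (1, 1) → (1, 0)
  down: (1, 0) → (2, 0)
  down: (2, 0) → (3, 0)
  down: (3, 0) → (4, 0)
  right: (4, 0) → (4, 1)
  down: (4, 1) → (5, 1)
Final position: (5, 1)

Path taken:

┌─────┬─────┬─────┐
│A ↓  │     │     │
├─╴ ╷ └───╴ │ ┌─╴ │
│↓ ↲│       │ │   │
│ ┌─┴─┬───╴ │ │ ╷ │
│↓│   │     │ │ │ │
│ ╵ ╷ └───┬─┘ │ └─┤
│↓  │     │   │   │
│ ╶─┼───┐ ╵ ┌─┴───┤
│↳ ↓│   │   │     │
├─┐ ╵ ╷ ├───┘ ╶─┐ │
│ │B  │ │       │ │
│ └───┤ └─┬───╴ │ │
│     │   │     │ │
│ ╶───┴─┐ │ ┌───┤ │
│       │ │ │   │ │
│ ╶───┐ ╵ ╵ │ ╶─┘ │
│     │     │     │
└─────┴─────┴─────┘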